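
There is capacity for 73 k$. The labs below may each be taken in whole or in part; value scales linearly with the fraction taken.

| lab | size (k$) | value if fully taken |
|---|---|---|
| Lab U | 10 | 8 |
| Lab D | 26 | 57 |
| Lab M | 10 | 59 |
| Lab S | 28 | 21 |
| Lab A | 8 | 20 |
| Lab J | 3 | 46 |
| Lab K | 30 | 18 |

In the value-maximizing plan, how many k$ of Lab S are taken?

Best value per unit of size first: Lab J 46/3≈15.3, Lab M 59/10≈5.9, Lab A 20/8≈2.5, Lab D 57/26≈2.19, Lab U 8/10≈0.8, Lab S 21/28≈0.75, Lab K 18/30≈0.6.
Lab J: take in full, 3 k$ for value 46 — 70 left.
All 10 k$ of Lab M fit (value 59) — 60 remain.
Lab A: take in full, 8 k$ for value 20 — 52 left.
Take all of Lab D (26 k$, value 57) — 26 k$ left.
Lab U: take in full, 10 k$ for value 8 — 16 left.
Fill the last 16 k$ with part of Lab S: 16/28 of it earns 12.

16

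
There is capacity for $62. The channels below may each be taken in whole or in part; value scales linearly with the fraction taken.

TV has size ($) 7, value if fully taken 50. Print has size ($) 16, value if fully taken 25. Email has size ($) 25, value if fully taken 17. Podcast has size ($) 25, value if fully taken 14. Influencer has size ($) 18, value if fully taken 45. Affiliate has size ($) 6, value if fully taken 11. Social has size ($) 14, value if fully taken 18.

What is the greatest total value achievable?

Rank by value-to-size ratio: TV 50/7≈7.14, Influencer 45/18≈2.5, Affiliate 11/6≈1.83, Print 25/16≈1.56, Social 18/14≈1.29, Email 17/25≈0.68, Podcast 14/25≈0.56.
TV: take in full, 7 $ for value 50 ; 55 left.
All 18 $ of Influencer fit (value 45) ; 37 remain.
Affiliate: take in full, 6 $ for value 11 ; 31 left.
Print: take in full, 16 $ for value 25 ; 15 left.
Social: take in full, 14 $ for value 18 ; 1 left.
Only 1 $ remain; take 1/25 of Email for value 17×1/25 = 0.68.
Total value = 149.68.

149.68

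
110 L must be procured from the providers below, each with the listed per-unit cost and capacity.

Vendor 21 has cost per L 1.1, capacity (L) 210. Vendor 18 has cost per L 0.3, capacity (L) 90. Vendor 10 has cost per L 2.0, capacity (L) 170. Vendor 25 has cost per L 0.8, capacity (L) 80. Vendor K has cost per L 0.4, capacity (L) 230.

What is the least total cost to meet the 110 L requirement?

Cheapest first:
Vendor 18 (0.3): use full 90 → 20 L to go.
Take 20 from Vendor K at 0.4 to finish.
Vendor 25, Vendor 21, Vendor 10: unused.
Cost = 90×0.3 + 20×0.4 = 35.

35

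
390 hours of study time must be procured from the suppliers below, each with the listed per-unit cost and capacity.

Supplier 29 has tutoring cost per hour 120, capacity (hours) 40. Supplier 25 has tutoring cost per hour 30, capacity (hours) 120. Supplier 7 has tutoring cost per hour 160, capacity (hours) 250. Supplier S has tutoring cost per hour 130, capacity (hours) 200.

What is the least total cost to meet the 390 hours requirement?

Cheapest first:
Supplier 25 (30): use full 120 → 270 hours to go.
Supplier 29 at 120: take all 40 hours → 230 still needed.
Take 200 from Supplier S at 130 → need 30 more.
Take 30 from Supplier 7 at 160 to finish.
Cost = 120×30 + 40×120 + 200×130 + 30×160 = 39200.

39200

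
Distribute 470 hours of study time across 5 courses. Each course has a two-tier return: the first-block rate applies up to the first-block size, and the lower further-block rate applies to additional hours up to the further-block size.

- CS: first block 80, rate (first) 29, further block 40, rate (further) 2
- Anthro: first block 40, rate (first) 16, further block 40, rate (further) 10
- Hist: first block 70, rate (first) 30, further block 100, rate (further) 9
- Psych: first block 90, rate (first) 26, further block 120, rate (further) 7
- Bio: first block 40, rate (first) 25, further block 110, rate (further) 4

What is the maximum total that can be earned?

9770

Treat each block as its own option and order by rate: Hist/T1 30 > CS/T1 29 > Psych/T1 26 > Bio/T1 25 > Anthro/T1 16 > Anthro/T2 10 > Hist/T2 9 > Psych/T2 7 > Bio/T2 4 > CS/T2 2.
Hist/T1 (30): +70 — 400 left.
CS/T1 (29): +80 — 320 left.
Psych T1 at 26: fill all 90 — 230 left.
Bio T1 at 25: fill all 40 — 190 left.
Fill Anthro T1 block (40 at 16) — 150 left.
Fill Anthro T2 block (40 at 10) — 110 left.
Fill Hist T2 block (100 at 9) — 10 left.
Psych/T2: +10 of 120 at 7; pool empty.
Total = 30×70 + 29×80 + 26×90 + 25×40 + 16×40 + 10×40 + 9×100 + 7×10 = 9770.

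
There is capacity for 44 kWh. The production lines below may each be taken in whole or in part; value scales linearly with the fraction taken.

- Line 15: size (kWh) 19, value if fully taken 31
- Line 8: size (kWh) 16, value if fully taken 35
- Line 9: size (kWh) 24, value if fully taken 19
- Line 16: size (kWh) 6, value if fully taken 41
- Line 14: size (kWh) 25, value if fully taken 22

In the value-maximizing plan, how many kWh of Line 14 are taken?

Rank by value-to-size ratio: Line 16 41/6≈6.83, Line 8 35/16≈2.19, Line 15 31/19≈1.63, Line 14 22/25≈0.88, Line 9 19/24≈0.792.
Line 16: take in full, 6 kWh for value 41 — 38 left.
All 16 kWh of Line 8 fit (value 35) — 22 remain.
Line 15: take in full, 19 kWh for value 31 — 3 left.
3 kWh left: a 3/25 share of Line 14 gives 22×3/25 = 2.64.

3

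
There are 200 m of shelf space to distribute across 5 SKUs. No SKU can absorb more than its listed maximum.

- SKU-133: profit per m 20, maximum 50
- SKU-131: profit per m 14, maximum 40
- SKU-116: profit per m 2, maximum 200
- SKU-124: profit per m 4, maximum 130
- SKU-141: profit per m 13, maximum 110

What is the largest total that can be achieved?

Highest profit per m first: SKU-133 20 > SKU-131 14 > SKU-141 13 > SKU-124 4 > SKU-116 2.
Give SKU-133 50 to hit its cap of 50 — 150 left.
SKU-131 takes 40 to reach its cap of 40 — 110 left.
Give SKU-141 110 to hit its cap of 110 — 0 left.
Total = 20×50 + 14×40 + 13×110 = 2990.

2990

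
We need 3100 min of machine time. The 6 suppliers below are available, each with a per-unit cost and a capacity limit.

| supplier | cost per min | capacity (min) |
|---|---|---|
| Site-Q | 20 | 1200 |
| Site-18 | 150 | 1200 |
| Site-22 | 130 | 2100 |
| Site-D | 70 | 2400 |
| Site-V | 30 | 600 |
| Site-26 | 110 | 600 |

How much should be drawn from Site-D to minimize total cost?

1300

Cheapest first:
Take 1200 from Site-Q at 20 → need 1900 more.
Site-V at 30: take all 600 min → 1300 still needed.
Take 1300 from Site-D at 70 to finish.
Site-26, Site-22, Site-18: unused.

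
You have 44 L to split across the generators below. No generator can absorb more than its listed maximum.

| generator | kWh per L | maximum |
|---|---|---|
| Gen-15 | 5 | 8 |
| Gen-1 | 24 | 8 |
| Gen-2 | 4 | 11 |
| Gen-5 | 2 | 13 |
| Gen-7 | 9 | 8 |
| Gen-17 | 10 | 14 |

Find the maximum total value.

468

Order the generators by kWh per L: Gen-1 24 > Gen-17 10 > Gen-7 9 > Gen-15 5 > Gen-2 4 > Gen-5 2.
Gen-1: +8 to 8 (cap) ; 36 left.
Give Gen-17 14 to hit its cap of 14 ; 22 left.
Gen-7 takes 8 to reach its cap of 8 ; 14 left.
Gen-15: +8 to 8 (cap) ; 6 left.
Gen-2 has room for 11 but only 6 remain, so it gets 6.
Total = 5×8 + 24×8 + 4×6 + 9×8 + 10×14 = 468.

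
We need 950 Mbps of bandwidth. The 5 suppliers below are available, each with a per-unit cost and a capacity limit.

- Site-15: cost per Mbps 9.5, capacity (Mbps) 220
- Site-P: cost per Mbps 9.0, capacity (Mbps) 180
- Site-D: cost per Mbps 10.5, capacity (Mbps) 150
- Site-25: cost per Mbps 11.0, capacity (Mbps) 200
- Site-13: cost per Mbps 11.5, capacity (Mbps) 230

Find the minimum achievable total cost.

Cheapest first:
Take 180 from Site-P at 9.0 — need 770 more.
Site-15 at 9.5: take all 220 Mbps — 550 still needed.
Site-D at 10.5: take all 150 Mbps — 400 still needed.
Site-25 at 11.0: take all 200 Mbps — 200 still needed.
Take 200 from Site-13 at 11.5 to finish.
Cost = 180×9.0 + 220×9.5 + 150×10.5 + 200×11.0 + 200×11.5 = 9785.

9785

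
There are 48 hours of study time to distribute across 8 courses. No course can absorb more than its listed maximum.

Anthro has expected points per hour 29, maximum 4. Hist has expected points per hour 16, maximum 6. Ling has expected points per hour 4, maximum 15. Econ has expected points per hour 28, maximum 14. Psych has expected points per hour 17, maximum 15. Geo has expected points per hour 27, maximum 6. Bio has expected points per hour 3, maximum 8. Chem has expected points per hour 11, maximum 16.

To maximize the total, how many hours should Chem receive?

3

Order the courses by expected points per hour: Anthro 29 > Econ 28 > Geo 27 > Psych 17 > Hist 16 > Chem 11 > Ling 4 > Bio 3.
Give Anthro 4 to hit its cap of 4 — 44 left.
Econ: +14 to 14 (cap) — 30 left.
Give Geo 6 to hit its cap of 6 — 24 left.
Give Psych 15 to hit its cap of 15 — 9 left.
Hist: +6 to 6 (cap) — 3 left.
Only 3 left; Chem takes them to reach 3.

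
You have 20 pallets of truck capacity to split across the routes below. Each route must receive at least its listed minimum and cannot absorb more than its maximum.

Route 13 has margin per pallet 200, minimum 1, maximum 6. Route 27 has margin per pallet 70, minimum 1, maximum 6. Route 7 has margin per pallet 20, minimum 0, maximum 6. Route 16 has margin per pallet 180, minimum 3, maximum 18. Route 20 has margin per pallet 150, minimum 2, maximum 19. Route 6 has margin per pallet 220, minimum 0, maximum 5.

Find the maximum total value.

3750

Meeting every minimum uses 1+1+0+3+2+0 = 7 pallets, leaving 13.
Highest margin per pallet first: Route 6 220 > Route 13 200 > Route 16 180 > Route 20 150 > Route 27 70 > Route 7 20.
Route 6: +5 to 5 (cap) → 8 left.
Give Route 13 5 more to hit its cap of 6 → 3 left.
Only 3 left; Route 16 takes them to reach 6.
Total = 200×6 + 70×1 + 180×6 + 150×2 + 220×5 = 3750.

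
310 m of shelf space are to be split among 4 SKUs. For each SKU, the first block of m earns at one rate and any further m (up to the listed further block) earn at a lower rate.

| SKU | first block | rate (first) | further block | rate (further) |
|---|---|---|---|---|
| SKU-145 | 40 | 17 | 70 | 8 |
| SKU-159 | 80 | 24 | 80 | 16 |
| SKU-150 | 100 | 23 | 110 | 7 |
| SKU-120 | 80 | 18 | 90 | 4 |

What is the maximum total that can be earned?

6500

Treat each block as its own option and order by rate: SKU-159/T1 24 > SKU-150/T1 23 > SKU-120/T1 18 > SKU-145/T1 17 > SKU-159/T2 16 > SKU-145/T2 8 > SKU-150/T2 7 > SKU-120/T2 4.
Fill SKU-159 T1 block (80 at 24) ; 230 left.
SKU-150/T1 (23): +100 ; 130 left.
SKU-120 T1 at 18: fill all 80 ; 50 left.
SKU-145/T1 (17): +40 ; 10 left.
10 remain; put them into SKU-159 T2 at 16.
Total = 24×80 + 23×100 + 18×80 + 17×40 + 16×10 = 6500.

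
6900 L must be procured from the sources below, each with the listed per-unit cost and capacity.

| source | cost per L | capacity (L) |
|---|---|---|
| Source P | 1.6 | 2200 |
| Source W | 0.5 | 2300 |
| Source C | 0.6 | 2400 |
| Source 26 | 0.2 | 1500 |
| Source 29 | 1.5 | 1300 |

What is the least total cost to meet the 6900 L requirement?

Fill from the cheapest source first.
Take 1500 from Source 26 at 0.2 — need 5400 more.
Take 2300 from Source W at 0.5 — need 3100 more.
Take 2400 from Source C at 0.6 — need 700 more.
Source 29 at 1.5: take 700 of its 1300 — requirement met.
Source P: unused.
Cost = 1500×0.2 + 2300×0.5 + 2400×0.6 + 700×1.5 = 3940.

3940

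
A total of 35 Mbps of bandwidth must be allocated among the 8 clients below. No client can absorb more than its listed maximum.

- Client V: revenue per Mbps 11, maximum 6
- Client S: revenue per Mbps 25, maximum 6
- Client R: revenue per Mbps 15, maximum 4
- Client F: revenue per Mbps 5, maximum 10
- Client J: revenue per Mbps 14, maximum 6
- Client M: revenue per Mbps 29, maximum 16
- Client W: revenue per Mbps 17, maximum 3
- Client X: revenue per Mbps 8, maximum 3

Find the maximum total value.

809

Rank by revenue per Mbps: Client M 29 > Client S 25 > Client W 17 > Client R 15 > Client J 14 > Client V 11 > Client X 8 > Client F 5.
Give Client M 16 to hit its cap of 16 — 19 left.
Client S takes 6 to reach its cap of 6 — 13 left.
Client W takes 3 to reach its cap of 3 — 10 left.
Client R: +4 to 4 (cap) — 6 left.
Give Client J 6 to hit its cap of 6 — 0 left.
Total = 25×6 + 15×4 + 14×6 + 29×16 + 17×3 = 809.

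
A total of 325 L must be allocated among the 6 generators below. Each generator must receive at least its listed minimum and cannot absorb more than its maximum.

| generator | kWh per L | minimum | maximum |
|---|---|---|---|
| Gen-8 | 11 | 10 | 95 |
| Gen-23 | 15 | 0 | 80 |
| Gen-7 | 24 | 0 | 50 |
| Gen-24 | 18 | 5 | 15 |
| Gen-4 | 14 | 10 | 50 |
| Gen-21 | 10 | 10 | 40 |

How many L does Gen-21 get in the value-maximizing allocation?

Meeting every minimum uses 10+0+0+5+10+10 = 35 L, leaving 290.
Order the generators by kWh per L: Gen-7 24 > Gen-24 18 > Gen-23 15 > Gen-4 14 > Gen-8 11 > Gen-21 10.
Gen-7: +50 to 50 (cap) → 240 left.
Give Gen-24 10 more to hit its cap of 15 → 230 left.
Give Gen-23 80 more to hit its cap of 80 → 150 left.
Give Gen-4 40 more to hit its cap of 50 → 110 left.
Give Gen-8 85 more to hit its cap of 95 → 25 left.
Only 25 left; Gen-21 takes them to reach 35.

35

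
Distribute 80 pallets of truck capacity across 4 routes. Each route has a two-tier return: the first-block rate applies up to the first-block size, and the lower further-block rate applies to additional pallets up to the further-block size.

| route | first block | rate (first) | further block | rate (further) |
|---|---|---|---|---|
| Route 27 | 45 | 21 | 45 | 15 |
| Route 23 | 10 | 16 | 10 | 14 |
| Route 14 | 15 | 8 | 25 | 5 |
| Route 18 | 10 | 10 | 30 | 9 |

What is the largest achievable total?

Treat each block as its own option and order by rate: Route 27/first 21 > Route 23/first 16 > Route 27/second 15 > Route 23/second 14 > Route 18/first 10 > Route 18/second 9 > Route 14/first 8 > Route 14/second 5.
Fill Route 27 first block (45 at 21) — 35 left.
Route 23 first at 16: fill all 10 — 25 left.
Route 27/second: +25 of 45 at 15; pool empty.
Total = 21×45 + 16×10 + 15×25 = 1480.

1480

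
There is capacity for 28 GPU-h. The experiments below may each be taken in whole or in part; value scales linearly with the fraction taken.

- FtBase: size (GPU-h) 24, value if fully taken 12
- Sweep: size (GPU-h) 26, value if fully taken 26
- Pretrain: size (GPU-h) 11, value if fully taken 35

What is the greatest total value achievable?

Best value per unit of size first: Pretrain 35/11≈3.18, Sweep 26/26≈1, FtBase 12/24≈0.5.
Take all of Pretrain (11 GPU-h, value 35) — 17 GPU-h left.
Fill the last 17 GPU-h with part of Sweep: 17/26 of it earns 17.
Total value = 52.

52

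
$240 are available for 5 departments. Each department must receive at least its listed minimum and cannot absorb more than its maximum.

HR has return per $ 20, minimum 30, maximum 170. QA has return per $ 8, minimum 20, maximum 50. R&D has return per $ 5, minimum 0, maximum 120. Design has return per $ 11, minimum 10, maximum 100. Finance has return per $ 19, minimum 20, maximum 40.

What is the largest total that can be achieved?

Meeting every minimum uses 30+20+0+10+20 = 80 $, leaving 160.
Rank by return per $: HR 20 > Finance 19 > Design 11 > QA 8 > R&D 5.
Give HR 140 more to hit its cap of 170 → 20 left.
Give Finance 20 more to hit its cap of 40 → 0 left.
Total = 20×170 + 8×20 + 11×10 + 19×40 = 4430.

4430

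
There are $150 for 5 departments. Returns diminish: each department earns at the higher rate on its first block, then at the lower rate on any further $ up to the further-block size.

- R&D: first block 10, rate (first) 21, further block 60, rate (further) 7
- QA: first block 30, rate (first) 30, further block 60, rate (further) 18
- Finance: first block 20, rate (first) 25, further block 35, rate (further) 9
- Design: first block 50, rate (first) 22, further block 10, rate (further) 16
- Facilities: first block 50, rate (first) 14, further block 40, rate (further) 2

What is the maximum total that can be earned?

Order all 10 blocks by rate: QA/tier1 30 > Finance/tier1 25 > Design/tier1 22 > R&D/tier1 21 > QA/tier2 18 > Design/tier2 16 > Facilities/tier1 14 > Finance/tier2 9 > R&D/tier2 7 > Facilities/tier2 2.
QA tier1 at 30: fill all 30 — 120 left.
Finance/tier1 (25): +20 — 100 left.
Design/tier1 (22): +50 — 50 left.
R&D tier1 at 21: fill all 10 — 40 left.
QA/tier2: +40 of 60 at 18; pool empty.
Total = 30×30 + 25×20 + 22×50 + 21×10 + 18×40 = 3430.

3430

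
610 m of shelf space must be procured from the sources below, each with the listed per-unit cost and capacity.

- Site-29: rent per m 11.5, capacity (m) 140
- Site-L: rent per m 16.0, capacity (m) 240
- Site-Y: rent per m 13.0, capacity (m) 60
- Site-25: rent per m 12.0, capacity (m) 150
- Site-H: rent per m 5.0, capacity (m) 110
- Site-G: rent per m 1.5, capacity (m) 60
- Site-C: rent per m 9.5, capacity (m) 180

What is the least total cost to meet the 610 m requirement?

5400

Use sources in increasing cost order.
Site-G (1.5): use full 60 — 550 m to go.
Take 110 from Site-H at 5.0 — need 440 more.
Site-C (9.5): use full 180 — 260 m to go.
Site-29 (11.5): use full 140 — 120 m to go.
Take 120 from Site-25 at 12.0 to finish.
Site-Y, Site-L: unused.
Cost = 60×1.5 + 110×5.0 + 180×9.5 + 140×11.5 + 120×12.0 = 5400.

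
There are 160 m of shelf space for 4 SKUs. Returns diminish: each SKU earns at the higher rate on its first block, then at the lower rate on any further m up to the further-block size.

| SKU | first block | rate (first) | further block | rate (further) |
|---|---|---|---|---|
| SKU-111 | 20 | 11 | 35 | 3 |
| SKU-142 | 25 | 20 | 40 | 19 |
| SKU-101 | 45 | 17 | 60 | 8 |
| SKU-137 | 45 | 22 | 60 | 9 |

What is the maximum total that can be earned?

3070

Rank every tier by rate: SKU-137/first 22 > SKU-142/first 20 > SKU-142/second 19 > SKU-101/first 17 > SKU-111/first 11 > SKU-137/second 9 > SKU-101/second 8 > SKU-111/second 3.
SKU-137/first (22): +45 ; 115 left.
SKU-142 first at 20: fill all 25 ; 90 left.
SKU-142/second (19): +40 ; 50 left.
SKU-101 first at 17: fill all 45 ; 5 left.
SKU-111 first at 11: only 5 left, fill 5.
Total = 22×45 + 20×25 + 19×40 + 17×45 + 11×5 = 3070.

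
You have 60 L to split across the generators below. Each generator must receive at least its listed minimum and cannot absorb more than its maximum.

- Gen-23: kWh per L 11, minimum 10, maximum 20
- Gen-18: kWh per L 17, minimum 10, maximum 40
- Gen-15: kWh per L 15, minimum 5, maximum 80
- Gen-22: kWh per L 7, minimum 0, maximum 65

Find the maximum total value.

940

Meeting every minimum uses 10+10+5+0 = 25 L, leaving 35.
Order the generators by kWh per L: Gen-18 17 > Gen-15 15 > Gen-23 11 > Gen-22 7.
Gen-18 takes 30 more to reach its cap of 40 ; 5 left.
Gen-15: +5 (room for 75) → 10. Pool exhausted.
Total = 11×10 + 17×40 + 15×10 = 940.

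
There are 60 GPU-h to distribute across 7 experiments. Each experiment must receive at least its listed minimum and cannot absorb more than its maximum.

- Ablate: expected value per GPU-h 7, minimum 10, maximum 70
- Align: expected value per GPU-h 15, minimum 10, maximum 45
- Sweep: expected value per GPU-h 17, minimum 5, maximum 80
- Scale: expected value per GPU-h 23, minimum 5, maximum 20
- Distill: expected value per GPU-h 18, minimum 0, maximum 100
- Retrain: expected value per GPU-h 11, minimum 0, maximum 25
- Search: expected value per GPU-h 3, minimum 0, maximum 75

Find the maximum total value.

1035

Meeting every minimum uses 10+10+5+5+0+0+0 = 30 GPU-h, leaving 30.
Rank by expected value per GPU-h: Scale 23 > Distill 18 > Sweep 17 > Align 15 > Retrain 11 > Ablate 7 > Search 3.
Give Scale 15 more to hit its cap of 20 — 15 left.
Only 15 left; Distill takes them to reach 15.
Total = 7×10 + 15×10 + 17×5 + 23×20 + 18×15 = 1035.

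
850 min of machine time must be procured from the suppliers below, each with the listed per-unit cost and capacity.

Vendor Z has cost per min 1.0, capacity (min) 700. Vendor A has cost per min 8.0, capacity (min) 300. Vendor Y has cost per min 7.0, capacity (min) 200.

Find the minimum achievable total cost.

Use suppliers in increasing cost order.
Vendor Z (1.0): use full 700 — 150 min to go.
Vendor Y at 7.0: take 150 of its 200 — requirement met.
Vendor A: unused.
Cost = 700×1.0 + 150×7.0 = 1750.

1750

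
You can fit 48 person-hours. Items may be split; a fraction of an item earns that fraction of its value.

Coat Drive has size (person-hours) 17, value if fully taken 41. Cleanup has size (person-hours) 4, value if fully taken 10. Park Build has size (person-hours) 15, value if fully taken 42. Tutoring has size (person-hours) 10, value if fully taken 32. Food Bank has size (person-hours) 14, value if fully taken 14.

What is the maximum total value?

127

Best value per unit of size first: Tutoring 32/10≈3.2, Park Build 42/15≈2.8, Cleanup 10/4≈2.5, Coat Drive 41/17≈2.41, Food Bank 14/14≈1.
Tutoring: take in full, 10 person-hours for value 32 ; 38 left.
Take all of Park Build (15 person-hours, value 42) ; 23 person-hours left.
All 4 person-hours of Cleanup fit (value 10) ; 19 remain.
Take all of Coat Drive (17 person-hours, value 41) ; 2 person-hours left.
2 person-hours left: a 2/14 share of Food Bank gives 14×2/14 = 2.
Total value = 127.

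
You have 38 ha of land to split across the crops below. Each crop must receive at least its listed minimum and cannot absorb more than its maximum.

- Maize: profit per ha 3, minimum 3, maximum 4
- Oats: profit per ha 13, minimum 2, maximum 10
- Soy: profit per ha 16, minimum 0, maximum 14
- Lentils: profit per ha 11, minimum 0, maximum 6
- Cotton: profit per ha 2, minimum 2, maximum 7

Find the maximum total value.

Meeting every minimum uses 3+2+0+0+2 = 7 ha, leaving 31.
Highest profit per ha first: Soy 16 > Oats 13 > Lentils 11 > Maize 3 > Cotton 2.
Soy takes 14 more to reach its cap of 14 ; 17 left.
Oats: +8 to 10 (cap) ; 9 left.
Lentils takes 6 more to reach its cap of 6 ; 3 left.
Maize: +1 to 4 (cap) ; 2 left.
Cotton: +2 (room for 5) → 4. Pool exhausted.
Total = 3×4 + 13×10 + 16×14 + 11×6 + 2×4 = 440.

440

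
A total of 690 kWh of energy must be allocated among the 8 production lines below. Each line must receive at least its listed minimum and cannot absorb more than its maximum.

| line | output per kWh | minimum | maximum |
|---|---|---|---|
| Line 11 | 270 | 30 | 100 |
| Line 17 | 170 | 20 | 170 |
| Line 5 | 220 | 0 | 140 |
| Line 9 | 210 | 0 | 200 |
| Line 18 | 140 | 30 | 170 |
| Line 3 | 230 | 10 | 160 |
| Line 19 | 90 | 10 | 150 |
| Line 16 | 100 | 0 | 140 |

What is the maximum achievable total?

150200

Meeting every minimum uses 30+20+0+0+30+10+10+0 = 100 kWh, leaving 590.
Order the production lines by output per kWh: Line 11 270 > Line 3 230 > Line 5 220 > Line 9 210 > Line 17 170 > Line 18 140 > Line 16 100 > Line 19 90.
Give Line 11 70 more to hit its cap of 100 — 520 left.
Line 3: +150 to 160 (cap) — 370 left.
Line 5 takes 140 more to reach its cap of 140 — 230 left.
Give Line 9 200 more to hit its cap of 200 — 30 left.
Line 17: +30 (room for 150) → 50. Pool exhausted.
Total = 270×100 + 170×50 + 220×140 + 210×200 + 140×30 + 230×160 + 90×10 = 150200.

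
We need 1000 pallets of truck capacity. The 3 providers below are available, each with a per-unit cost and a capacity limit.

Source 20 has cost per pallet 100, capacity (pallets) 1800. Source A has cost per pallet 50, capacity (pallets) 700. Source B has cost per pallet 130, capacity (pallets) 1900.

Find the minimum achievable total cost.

65000

Use providers in increasing cost order.
Take 700 from Source A at 50 ; need 300 more.
Source 20 at 100: take 300 of its 1800 ; requirement met.
Source B: unused.
Cost = 700×50 + 300×100 = 65000.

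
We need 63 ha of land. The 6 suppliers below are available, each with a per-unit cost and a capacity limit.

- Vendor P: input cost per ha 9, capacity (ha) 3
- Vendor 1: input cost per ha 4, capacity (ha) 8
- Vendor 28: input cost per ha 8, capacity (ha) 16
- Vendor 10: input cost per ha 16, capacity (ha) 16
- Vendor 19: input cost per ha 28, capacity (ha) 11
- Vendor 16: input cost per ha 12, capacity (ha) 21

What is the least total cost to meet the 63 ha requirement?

Fill from the cheapest supplier first.
Vendor 1 (4): use full 8 → 55 ha to go.
Take 16 from Vendor 28 at 8 → need 39 more.
Vendor P at 9: take all 3 ha → 36 still needed.
Vendor 16 (12): use full 21 → 15 ha to go.
Take 15 from Vendor 10 at 16 to finish.
Vendor 19: unused.
Cost = 8×4 + 16×8 + 3×9 + 21×12 + 15×16 = 679.

679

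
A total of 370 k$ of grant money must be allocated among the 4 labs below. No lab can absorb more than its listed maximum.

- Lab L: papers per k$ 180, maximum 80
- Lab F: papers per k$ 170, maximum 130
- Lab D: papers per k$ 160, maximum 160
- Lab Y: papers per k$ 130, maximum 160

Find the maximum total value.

Rank by papers per k$: Lab L 180 > Lab F 170 > Lab D 160 > Lab Y 130.
Give Lab L 80 to hit its cap of 80 → 290 left.
Lab F: +130 to 130 (cap) → 160 left.
Lab D: +160 to 160 (cap) → 0 left.
Total = 180×80 + 170×130 + 160×160 = 62100.

62100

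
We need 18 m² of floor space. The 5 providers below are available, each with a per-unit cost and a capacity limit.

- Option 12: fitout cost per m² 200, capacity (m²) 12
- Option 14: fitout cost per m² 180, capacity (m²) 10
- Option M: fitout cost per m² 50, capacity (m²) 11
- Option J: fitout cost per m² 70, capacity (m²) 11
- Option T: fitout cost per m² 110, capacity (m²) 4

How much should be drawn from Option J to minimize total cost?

Cheapest first:
Option M at 50: take all 11 m² → 7 still needed.
Option J at 70: take 7 of its 11 → requirement met.
Option T, Option 14, Option 12: unused.

7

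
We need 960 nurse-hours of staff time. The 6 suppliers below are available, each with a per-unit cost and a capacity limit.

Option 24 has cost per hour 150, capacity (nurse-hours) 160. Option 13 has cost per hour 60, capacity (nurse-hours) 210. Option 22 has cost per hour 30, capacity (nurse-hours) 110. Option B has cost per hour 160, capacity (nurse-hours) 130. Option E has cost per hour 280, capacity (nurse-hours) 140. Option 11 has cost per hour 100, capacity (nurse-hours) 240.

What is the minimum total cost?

Fill from the cheapest supplier first.
Option 22 (30): use full 110 ; 850 nurse-hours to go.
Option 13 at 60: take all 210 nurse-hours ; 640 still needed.
Option 11 (100): use full 240 ; 400 nurse-hours to go.
Option 24 at 150: take all 160 nurse-hours ; 240 still needed.
Option B (160): use full 130 ; 110 nurse-hours to go.
Take 110 from Option E at 280 to finish.
Cost = 110×30 + 210×60 + 240×100 + 160×150 + 130×160 + 110×280 = 115500.

115500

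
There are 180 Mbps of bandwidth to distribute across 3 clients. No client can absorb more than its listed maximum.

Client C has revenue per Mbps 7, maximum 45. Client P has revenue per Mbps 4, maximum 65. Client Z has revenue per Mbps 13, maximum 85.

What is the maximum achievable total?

Highest revenue per Mbps first: Client Z 13 > Client C 7 > Client P 4.
Client Z: +85 to 85 (cap) ; 95 left.
Client C takes 45 to reach its cap of 45 ; 50 left.
Only 50 left; Client P takes them to reach 50.
Total = 7×45 + 4×50 + 13×85 = 1620.

1620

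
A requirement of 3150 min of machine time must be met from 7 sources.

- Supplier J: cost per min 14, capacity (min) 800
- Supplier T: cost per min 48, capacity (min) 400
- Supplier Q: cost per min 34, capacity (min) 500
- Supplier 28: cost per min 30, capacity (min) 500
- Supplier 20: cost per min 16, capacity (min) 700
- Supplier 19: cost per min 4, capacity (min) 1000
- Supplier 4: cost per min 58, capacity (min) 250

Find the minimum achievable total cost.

Cheapest first:
Supplier 19 (4): use full 1000 → 2150 min to go.
Supplier J (14): use full 800 → 1350 min to go.
Take 700 from Supplier 20 at 16 → need 650 more.
Take 500 from Supplier 28 at 30 → need 150 more.
Supplier Q (34): take the remaining 150 → done.
Supplier T, Supplier 4: unused.
Cost = 1000×4 + 800×14 + 700×16 + 500×30 + 150×34 = 46500.

46500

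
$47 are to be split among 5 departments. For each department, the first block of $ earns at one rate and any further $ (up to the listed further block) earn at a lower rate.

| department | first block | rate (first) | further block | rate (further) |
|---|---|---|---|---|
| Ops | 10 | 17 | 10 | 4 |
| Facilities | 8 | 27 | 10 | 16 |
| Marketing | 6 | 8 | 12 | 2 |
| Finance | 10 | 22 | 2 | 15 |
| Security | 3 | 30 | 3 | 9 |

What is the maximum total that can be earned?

921

Order all 10 blocks by rate: Security/T1 30 > Facilities/T1 27 > Finance/T1 22 > Ops/T1 17 > Facilities/T2 16 > Finance/T2 15 > Security/T2 9 > Marketing/T1 8 > Ops/T2 4 > Marketing/T2 2.
Fill Security T1 block (3 at 30) → 44 left.
Facilities T1 at 27: fill all 8 → 36 left.
Fill Finance T1 block (10 at 22) → 26 left.
Fill Ops T1 block (10 at 17) → 16 left.
Facilities/T2 (16): +10 → 6 left.
Fill Finance T2 block (2 at 15) → 4 left.
Security/T2 (9): +3 → 1 left.
Marketing T1 at 8: only 1 left, fill 1.
Total = 30×3 + 27×8 + 22×10 + 17×10 + 16×10 + 15×2 + 9×3 + 8×1 = 921.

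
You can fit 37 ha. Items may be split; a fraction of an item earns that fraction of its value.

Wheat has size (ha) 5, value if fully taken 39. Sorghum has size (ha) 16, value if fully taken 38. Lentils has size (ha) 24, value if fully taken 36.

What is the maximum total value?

101

Sort by value density: Wheat 39/5≈7.8, Sorghum 38/16≈2.38, Lentils 36/24≈1.5.
All 5 ha of Wheat fit (value 39) — 32 remain.
Sorghum: take in full, 16 ha for value 38 — 16 left.
Only 16 ha remain; take 16/24 of Lentils for value 36×16/24 = 24.
Total value = 101.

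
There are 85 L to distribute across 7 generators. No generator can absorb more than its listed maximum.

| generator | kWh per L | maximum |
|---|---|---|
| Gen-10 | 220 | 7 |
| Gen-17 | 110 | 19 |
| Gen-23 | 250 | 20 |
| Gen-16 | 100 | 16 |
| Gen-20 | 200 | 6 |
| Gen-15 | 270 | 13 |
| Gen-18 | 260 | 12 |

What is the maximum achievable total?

17260

Order the generators by kWh per L: Gen-15 270 > Gen-18 260 > Gen-23 250 > Gen-10 220 > Gen-20 200 > Gen-17 110 > Gen-16 100.
Gen-15 takes 13 to reach its cap of 13 — 72 left.
Gen-18 takes 12 to reach its cap of 12 — 60 left.
Gen-23: +20 to 20 (cap) — 40 left.
Gen-10: +7 to 7 (cap) — 33 left.
Gen-20 takes 6 to reach its cap of 6 — 27 left.
Gen-17: +19 to 19 (cap) — 8 left.
Gen-16 has room for 16 but only 8 remain, so it gets 8.
Total = 220×7 + 110×19 + 250×20 + 100×8 + 200×6 + 270×13 + 260×12 = 17260.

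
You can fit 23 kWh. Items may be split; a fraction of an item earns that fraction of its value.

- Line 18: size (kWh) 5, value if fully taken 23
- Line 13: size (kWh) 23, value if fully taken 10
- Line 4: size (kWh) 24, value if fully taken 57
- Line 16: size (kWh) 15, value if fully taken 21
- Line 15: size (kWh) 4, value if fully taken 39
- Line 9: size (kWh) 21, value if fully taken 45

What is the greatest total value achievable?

95.25

Best value per unit of size first: Line 15 39/4≈9.75, Line 18 23/5≈4.6, Line 4 57/24≈2.38, Line 9 45/21≈2.14, Line 16 21/15≈1.4, Line 13 10/23≈0.435.
All 4 kWh of Line 15 fit (value 39) → 19 remain.
Line 18: take in full, 5 kWh for value 23 → 14 left.
Only 14 kWh remain; take 14/24 of Line 4 for value 57×14/24 = 33.25.
Total value = 95.25.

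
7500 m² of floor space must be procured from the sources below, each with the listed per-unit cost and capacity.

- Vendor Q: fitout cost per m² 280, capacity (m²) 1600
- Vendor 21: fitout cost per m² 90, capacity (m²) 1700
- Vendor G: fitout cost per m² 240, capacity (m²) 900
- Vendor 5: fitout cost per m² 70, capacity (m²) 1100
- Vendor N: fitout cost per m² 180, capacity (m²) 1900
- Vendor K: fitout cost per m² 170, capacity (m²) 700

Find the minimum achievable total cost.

1243000

Cheapest first:
Take 1100 from Vendor 5 at 70 — need 6400 more.
Vendor 21 (90): use full 1700 — 4700 m² to go.
Take 700 from Vendor K at 170 — need 4000 more.
Vendor N (180): use full 1900 — 2100 m² to go.
Vendor G at 240: take all 900 m² — 1200 still needed.
Vendor Q at 280: take 1200 of its 1600 — requirement met.
Cost = 1100×70 + 1700×90 + 700×170 + 1900×180 + 900×240 + 1200×280 = 1243000.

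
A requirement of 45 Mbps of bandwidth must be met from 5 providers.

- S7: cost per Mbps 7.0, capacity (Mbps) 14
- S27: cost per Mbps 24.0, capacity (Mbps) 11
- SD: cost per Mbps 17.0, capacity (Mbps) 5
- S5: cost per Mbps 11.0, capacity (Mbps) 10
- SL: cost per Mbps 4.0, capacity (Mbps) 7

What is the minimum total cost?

537

Fill from the cheapest provider first.
SL (4.0): use full 7 — 38 Mbps to go.
Take 14 from S7 at 7.0 — need 24 more.
S5 (11.0): use full 10 — 14 Mbps to go.
SD at 17.0: take all 5 Mbps — 9 still needed.
S27 (24.0): take the remaining 9 — done.
Cost = 7×4.0 + 14×7.0 + 10×11.0 + 5×17.0 + 9×24.0 = 537.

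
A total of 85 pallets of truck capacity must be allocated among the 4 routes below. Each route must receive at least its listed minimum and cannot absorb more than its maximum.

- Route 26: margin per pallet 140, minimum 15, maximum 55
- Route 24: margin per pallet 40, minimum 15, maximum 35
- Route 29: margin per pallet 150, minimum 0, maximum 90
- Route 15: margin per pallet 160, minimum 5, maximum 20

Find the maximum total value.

11150

Meeting every minimum uses 15+15+0+5 = 35 pallets, leaving 50.
Highest margin per pallet first: Route 15 160 > Route 29 150 > Route 26 140 > Route 24 40.
Route 15: +15 to 20 (cap) — 35 left.
Route 29: +35 (room for 90) → 35. Pool exhausted.
Total = 140×15 + 40×15 + 150×35 + 160×20 = 11150.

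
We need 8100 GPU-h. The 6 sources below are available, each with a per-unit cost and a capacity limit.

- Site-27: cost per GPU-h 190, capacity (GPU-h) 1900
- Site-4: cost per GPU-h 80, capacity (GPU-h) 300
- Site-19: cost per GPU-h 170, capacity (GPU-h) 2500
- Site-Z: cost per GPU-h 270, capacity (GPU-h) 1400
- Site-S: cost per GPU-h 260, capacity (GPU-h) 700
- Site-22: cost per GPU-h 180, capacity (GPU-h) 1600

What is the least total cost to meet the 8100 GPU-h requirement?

1577000

Cheapest first:
Site-4 (80): use full 300 → 7800 GPU-h to go.
Site-19 at 170: take all 2500 GPU-h → 5300 still needed.
Site-22 at 180: take all 1600 GPU-h → 3700 still needed.
Take 1900 from Site-27 at 190 → need 1800 more.
Site-S at 260: take all 700 GPU-h → 1100 still needed.
Take 1100 from Site-Z at 270 to finish.
Cost = 300×80 + 2500×170 + 1600×180 + 1900×190 + 700×260 + 1100×270 = 1577000.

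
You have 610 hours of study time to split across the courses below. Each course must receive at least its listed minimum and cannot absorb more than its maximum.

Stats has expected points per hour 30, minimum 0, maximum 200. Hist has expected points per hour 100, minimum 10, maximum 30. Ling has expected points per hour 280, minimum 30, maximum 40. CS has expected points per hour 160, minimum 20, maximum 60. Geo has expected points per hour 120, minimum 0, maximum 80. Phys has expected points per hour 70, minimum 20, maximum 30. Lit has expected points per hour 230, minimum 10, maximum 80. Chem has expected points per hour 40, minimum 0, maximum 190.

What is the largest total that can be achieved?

64500

Meeting every minimum uses 0+10+30+20+0+20+10+0 = 90 hours, leaving 520.
Rank by expected points per hour: Ling 280 > Lit 230 > CS 160 > Geo 120 > Hist 100 > Phys 70 > Chem 40 > Stats 30.
Ling takes 10 more to reach its cap of 40 → 510 left.
Lit takes 70 more to reach its cap of 80 → 440 left.
CS takes 40 more to reach its cap of 60 → 400 left.
Geo: +80 to 80 (cap) → 320 left.
Hist: +20 to 30 (cap) → 300 left.
Phys: +10 to 30 (cap) → 290 left.
Chem takes 190 more to reach its cap of 190 → 100 left.
Stats: +100 (room for 200) → 100. Pool exhausted.
Total = 30×100 + 100×30 + 280×40 + 160×60 + 120×80 + 70×30 + 230×80 + 40×190 = 64500.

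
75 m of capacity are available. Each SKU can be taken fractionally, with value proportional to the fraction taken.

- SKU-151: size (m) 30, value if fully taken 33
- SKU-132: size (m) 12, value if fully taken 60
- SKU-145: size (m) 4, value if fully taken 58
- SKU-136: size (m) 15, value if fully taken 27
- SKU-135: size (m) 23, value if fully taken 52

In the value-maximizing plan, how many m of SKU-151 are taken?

21

Best value per unit of size first: SKU-145 58/4≈14.5, SKU-132 60/12≈5, SKU-135 52/23≈2.26, SKU-136 27/15≈1.8, SKU-151 33/30≈1.1.
Take all of SKU-145 (4 m, value 58) → 71 m left.
SKU-132: take in full, 12 m for value 60 → 59 left.
Take all of SKU-135 (23 m, value 52) → 36 m left.
Take all of SKU-136 (15 m, value 27) → 21 m left.
Fill the last 21 m with part of SKU-151: 21/30 of it earns 23.1.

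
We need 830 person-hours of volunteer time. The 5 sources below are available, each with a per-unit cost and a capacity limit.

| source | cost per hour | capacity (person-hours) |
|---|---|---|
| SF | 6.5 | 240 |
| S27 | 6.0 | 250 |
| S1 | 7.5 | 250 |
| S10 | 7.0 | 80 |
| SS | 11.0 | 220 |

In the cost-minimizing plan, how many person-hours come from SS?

Cheapest first:
S27 at 6.0: take all 250 person-hours — 580 still needed.
SF at 6.5: take all 240 person-hours — 340 still needed.
S10 (7.0): use full 80 — 260 person-hours to go.
S1 (7.5): use full 250 — 10 person-hours to go.
Take 10 from SS at 11.0 to finish.

10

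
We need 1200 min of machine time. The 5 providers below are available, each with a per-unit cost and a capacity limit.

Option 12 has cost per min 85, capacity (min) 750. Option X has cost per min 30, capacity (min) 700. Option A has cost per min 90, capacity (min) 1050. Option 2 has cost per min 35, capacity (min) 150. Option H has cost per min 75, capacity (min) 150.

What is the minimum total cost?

Use providers in increasing cost order.
Take 700 from Option X at 30 ; need 500 more.
Option 2 at 35: take all 150 min ; 350 still needed.
Option H at 75: take all 150 min ; 200 still needed.
Option 12 at 85: take 200 of its 750 ; requirement met.
Option A: unused.
Cost = 700×30 + 150×35 + 150×75 + 200×85 = 54500.

54500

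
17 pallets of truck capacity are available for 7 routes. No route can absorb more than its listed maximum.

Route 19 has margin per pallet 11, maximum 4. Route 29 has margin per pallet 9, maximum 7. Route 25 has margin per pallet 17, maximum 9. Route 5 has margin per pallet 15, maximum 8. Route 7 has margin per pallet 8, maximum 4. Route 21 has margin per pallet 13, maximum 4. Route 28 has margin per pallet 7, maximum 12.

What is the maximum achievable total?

Rank by margin per pallet: Route 25 17 > Route 5 15 > Route 21 13 > Route 19 11 > Route 29 9 > Route 7 8 > Route 28 7.
Give Route 25 9 to hit its cap of 9 — 8 left.
Route 5 takes 8 to reach its cap of 8 — 0 left.
Total = 17×9 + 15×8 = 273.

273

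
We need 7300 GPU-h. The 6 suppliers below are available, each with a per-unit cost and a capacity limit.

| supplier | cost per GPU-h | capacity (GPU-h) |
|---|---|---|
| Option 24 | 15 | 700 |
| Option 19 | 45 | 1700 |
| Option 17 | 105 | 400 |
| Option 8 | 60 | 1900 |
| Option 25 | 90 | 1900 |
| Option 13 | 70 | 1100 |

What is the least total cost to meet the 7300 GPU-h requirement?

449000

Use suppliers in increasing cost order.
Option 24 (15): use full 700 → 6600 GPU-h to go.
Option 19 at 45: take all 1700 GPU-h → 4900 still needed.
Option 8 at 60: take all 1900 GPU-h → 3000 still needed.
Option 13 at 70: take all 1100 GPU-h → 1900 still needed.
Option 25 (90): use full 1900 → 0 GPU-h to go.
Option 17: unused.
Cost = 700×15 + 1700×45 + 1900×60 + 1100×70 + 1900×90 = 449000.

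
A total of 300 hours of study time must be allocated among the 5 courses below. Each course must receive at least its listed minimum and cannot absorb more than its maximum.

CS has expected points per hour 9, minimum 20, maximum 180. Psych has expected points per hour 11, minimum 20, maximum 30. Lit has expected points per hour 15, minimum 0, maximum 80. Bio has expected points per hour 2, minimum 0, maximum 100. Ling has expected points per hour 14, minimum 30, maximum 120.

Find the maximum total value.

3840

Meeting every minimum uses 20+20+0+0+30 = 70 hours, leaving 230.
Rank by expected points per hour: Lit 15 > Ling 14 > Psych 11 > CS 9 > Bio 2.
Give Lit 80 more to hit its cap of 80 ; 150 left.
Give Ling 90 more to hit its cap of 120 ; 60 left.
Psych: +10 to 30 (cap) ; 50 left.
CS: +50 (room for 160) → 70. Pool exhausted.
Total = 9×70 + 11×30 + 15×80 + 14×120 = 3840.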